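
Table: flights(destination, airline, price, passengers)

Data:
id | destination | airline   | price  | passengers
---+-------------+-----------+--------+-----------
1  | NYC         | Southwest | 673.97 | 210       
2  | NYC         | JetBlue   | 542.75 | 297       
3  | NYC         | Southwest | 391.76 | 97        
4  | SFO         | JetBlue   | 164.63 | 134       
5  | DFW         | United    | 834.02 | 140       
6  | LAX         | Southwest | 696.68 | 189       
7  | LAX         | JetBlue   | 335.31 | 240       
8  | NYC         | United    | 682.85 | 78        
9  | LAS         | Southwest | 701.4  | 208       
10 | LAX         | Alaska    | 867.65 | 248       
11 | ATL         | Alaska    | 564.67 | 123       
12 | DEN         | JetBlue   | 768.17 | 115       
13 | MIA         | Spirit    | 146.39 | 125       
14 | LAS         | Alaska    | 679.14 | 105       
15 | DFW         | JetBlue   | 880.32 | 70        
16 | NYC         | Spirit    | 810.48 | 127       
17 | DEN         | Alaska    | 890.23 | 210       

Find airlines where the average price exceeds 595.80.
SELECT airline, AVG(price)
FROM flights
GROUP BY airline
HAVING AVG(price) > 595.80

Result:
  Alaska: avg=750.42
  Southwest: avg=615.95
  United: avg=758.44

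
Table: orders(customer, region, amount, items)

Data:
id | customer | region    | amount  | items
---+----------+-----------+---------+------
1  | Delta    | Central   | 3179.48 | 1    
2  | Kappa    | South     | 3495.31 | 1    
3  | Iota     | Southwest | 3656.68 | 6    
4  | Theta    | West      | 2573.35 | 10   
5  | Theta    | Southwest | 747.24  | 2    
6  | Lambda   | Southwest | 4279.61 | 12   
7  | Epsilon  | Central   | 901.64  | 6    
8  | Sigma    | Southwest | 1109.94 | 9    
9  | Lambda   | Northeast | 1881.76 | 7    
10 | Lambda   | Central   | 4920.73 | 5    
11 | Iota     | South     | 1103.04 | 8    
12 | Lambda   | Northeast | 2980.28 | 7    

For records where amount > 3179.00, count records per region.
SELECT region, COUNT(*)
FROM orders
WHERE amount > 3179.00
GROUP BY region

Note: WHERE filters rows before grouping.

Result:
  Central: 2
  South: 1
  Southwest: 2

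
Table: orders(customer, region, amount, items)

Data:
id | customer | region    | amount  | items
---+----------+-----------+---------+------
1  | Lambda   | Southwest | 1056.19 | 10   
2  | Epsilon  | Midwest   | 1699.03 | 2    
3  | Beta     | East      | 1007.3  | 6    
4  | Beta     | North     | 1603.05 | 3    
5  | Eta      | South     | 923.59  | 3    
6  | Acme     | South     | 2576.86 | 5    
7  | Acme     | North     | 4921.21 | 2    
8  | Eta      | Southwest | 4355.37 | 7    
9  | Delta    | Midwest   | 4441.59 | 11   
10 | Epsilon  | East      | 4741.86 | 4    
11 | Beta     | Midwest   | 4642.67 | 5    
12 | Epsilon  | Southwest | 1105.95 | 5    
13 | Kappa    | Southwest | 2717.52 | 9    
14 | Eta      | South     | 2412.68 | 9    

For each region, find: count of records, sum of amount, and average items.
SELECT region,
       COUNT(*) as cnt,
       SUM(amount) as total_amount,
       AVG(items) as avg_items
FROM orders
GROUP BY region

Result:
  East: 2 records, 5749.16 total amount, 5.00 avg items
  Midwest: 3 records, 10783.29 total amount, 6.00 avg items
  North: 2 records, 6524.26 total amount, 2.50 avg items
  South: 3 records, 5913.13 total amount, 5.67 avg items
  Southwest: 4 records, 9235.03 total amount, 7.75 avg items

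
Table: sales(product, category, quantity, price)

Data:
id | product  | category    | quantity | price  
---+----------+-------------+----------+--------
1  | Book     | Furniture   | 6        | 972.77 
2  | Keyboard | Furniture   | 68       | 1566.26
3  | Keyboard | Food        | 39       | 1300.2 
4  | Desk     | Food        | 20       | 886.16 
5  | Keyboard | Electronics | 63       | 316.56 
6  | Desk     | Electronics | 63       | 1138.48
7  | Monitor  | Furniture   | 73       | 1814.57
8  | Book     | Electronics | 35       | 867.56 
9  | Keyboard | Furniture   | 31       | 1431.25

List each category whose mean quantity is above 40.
SELECT category, AVG(quantity)
FROM sales
GROUP BY category
HAVING AVG(quantity) > 40

Result:
  Electronics: avg=53.67
  Furniture: avg=44.50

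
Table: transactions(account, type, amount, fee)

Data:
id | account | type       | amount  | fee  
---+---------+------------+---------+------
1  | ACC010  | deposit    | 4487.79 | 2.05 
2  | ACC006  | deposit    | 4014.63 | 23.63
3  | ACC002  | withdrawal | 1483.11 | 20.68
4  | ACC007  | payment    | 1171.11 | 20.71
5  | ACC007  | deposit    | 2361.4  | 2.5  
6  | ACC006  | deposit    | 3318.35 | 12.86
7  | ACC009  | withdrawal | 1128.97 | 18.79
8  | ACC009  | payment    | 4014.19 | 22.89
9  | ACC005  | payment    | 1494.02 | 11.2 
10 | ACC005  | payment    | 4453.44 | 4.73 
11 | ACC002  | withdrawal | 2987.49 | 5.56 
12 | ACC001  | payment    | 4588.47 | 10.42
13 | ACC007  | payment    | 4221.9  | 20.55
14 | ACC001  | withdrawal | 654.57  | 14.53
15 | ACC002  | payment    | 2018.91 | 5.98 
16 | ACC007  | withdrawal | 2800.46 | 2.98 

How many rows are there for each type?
SELECT type, COUNT(*) as count
FROM transactions
GROUP BY type

Result:
  deposit: 4
  payment: 7
  withdrawal: 5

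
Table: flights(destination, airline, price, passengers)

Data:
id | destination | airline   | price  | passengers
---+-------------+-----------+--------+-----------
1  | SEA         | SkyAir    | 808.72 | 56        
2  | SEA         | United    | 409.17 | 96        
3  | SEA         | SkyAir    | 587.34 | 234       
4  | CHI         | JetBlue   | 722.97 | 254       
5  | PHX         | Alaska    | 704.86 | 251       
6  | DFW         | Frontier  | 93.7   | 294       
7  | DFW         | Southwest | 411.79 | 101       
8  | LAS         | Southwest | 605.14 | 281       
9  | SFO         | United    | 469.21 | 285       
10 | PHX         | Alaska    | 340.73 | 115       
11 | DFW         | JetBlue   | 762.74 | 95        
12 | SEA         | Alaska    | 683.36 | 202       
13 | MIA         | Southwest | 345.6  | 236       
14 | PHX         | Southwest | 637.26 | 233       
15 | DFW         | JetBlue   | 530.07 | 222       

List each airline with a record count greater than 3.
SELECT airline, COUNT(*) as cnt
FROM flights
GROUP BY airline
HAVING COUNT(*) > 3

Result:
  Southwest: 4

Note: HAVING filters groups after aggregation, WHERE filters rows before.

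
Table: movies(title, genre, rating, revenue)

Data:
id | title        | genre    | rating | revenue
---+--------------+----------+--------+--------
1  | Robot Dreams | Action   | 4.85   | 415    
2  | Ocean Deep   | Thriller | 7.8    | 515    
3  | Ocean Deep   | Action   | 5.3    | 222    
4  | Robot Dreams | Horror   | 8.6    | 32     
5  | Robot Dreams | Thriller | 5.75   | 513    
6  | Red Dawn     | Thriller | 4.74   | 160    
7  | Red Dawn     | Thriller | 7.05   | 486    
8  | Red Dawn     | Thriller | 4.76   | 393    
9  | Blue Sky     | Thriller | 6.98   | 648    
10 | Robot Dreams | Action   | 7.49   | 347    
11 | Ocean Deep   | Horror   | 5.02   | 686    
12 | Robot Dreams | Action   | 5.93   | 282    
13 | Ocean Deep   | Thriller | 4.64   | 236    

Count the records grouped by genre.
SELECT genre, COUNT(*) as count
FROM movies
GROUP BY genre

Result:
  Action: 4
  Horror: 2
  Thriller: 7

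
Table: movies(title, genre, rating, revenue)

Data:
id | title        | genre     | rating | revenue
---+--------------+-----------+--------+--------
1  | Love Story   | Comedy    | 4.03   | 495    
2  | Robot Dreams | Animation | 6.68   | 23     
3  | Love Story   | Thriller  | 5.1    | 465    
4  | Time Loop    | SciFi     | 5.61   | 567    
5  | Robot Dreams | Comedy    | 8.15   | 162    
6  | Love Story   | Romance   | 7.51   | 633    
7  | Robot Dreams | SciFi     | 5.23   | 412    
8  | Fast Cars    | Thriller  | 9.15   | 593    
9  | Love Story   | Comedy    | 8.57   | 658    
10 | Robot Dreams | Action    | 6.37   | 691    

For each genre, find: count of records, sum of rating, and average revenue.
SELECT genre,
       COUNT(*) as cnt,
       SUM(rating) as total_rating,
       AVG(revenue) as avg_revenue
FROM movies
GROUP BY genre

Result:
  Action: 1 records, 6.37 total rating, 691.00 avg revenue
  Animation: 1 records, 6.68 total rating, 23.00 avg revenue
  Comedy: 3 records, 20.75 total rating, 438.33 avg revenue
  Romance: 1 records, 7.51 total rating, 633.00 avg revenue
  SciFi: 2 records, 10.84 total rating, 489.50 avg revenue
  Thriller: 2 records, 14.25 total rating, 529.00 avg revenue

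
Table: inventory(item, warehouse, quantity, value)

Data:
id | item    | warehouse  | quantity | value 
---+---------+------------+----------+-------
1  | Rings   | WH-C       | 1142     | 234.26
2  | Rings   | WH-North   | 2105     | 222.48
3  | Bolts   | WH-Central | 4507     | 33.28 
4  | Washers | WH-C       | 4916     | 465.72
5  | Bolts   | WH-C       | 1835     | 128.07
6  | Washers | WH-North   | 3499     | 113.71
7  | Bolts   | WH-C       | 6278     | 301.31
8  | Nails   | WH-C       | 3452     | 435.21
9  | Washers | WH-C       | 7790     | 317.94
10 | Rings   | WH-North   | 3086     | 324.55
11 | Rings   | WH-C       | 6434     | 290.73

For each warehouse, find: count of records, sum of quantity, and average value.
SELECT warehouse,
       COUNT(*) as cnt,
       SUM(quantity) as total_quantity,
       AVG(value) as avg_value
FROM inventory
GROUP BY warehouse

Result:
  WH-C: 7 records, 31847 total quantity, 310.46 avg value
  WH-Central: 1 records, 4507 total quantity, 33.28 avg value
  WH-North: 3 records, 8690 total quantity, 220.25 avg value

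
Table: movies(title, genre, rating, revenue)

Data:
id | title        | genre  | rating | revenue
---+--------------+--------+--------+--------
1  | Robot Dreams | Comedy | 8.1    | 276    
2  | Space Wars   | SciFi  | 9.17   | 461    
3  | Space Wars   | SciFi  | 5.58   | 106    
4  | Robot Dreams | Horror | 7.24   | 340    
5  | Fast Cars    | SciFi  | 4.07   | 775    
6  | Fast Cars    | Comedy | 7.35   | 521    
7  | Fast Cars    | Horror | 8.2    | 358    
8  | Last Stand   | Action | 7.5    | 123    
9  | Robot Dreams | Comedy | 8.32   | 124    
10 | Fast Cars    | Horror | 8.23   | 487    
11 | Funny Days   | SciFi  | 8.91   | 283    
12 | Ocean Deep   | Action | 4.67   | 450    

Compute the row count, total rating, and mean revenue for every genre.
SELECT genre,
       COUNT(*) as cnt,
       SUM(rating) as total_rating,
       AVG(revenue) as avg_revenue
FROM movies
GROUP BY genre

Result:
  Action: 2 records, 12.17 total rating, 286.50 avg revenue
  Comedy: 3 records, 23.77 total rating, 307.00 avg revenue
  Horror: 3 records, 23.67 total rating, 395.00 avg revenue
  SciFi: 4 records, 27.73 total rating, 406.25 avg revenue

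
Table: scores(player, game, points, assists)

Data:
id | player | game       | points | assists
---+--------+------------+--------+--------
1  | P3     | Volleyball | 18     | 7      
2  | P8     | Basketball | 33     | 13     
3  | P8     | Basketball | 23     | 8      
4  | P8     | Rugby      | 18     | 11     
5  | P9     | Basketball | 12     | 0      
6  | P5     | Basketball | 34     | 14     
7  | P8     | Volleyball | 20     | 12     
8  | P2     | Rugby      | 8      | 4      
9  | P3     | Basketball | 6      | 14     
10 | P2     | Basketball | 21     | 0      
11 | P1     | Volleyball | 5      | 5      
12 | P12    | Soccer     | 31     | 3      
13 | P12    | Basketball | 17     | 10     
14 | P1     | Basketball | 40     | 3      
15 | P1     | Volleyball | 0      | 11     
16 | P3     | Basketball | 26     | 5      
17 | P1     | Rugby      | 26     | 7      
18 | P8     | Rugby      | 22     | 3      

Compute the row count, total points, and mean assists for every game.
SELECT game,
       COUNT(*) as cnt,
       SUM(points) as total_points,
       AVG(assists) as avg_assists
FROM scores
GROUP BY game

Result:
  Basketball: 9 records, 212 total points, 7.44 avg assists
  Rugby: 4 records, 74 total points, 6.25 avg assists
  Soccer: 1 records, 31 total points, 3.00 avg assists
  Volleyball: 4 records, 43 total points, 8.75 avg assists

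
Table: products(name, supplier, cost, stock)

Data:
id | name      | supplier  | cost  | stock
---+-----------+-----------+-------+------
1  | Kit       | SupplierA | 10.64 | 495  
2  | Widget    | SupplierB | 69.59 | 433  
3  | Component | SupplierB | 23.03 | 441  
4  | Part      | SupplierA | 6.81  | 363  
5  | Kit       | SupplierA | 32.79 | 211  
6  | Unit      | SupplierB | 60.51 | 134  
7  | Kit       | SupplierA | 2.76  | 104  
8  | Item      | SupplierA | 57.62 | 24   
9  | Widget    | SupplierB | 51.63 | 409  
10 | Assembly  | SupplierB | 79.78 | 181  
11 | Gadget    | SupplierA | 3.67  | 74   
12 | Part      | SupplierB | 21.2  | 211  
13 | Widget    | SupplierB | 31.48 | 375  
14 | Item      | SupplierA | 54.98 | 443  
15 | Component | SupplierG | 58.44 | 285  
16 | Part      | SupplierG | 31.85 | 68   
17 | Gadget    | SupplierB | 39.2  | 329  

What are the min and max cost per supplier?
SELECT supplier, MIN(cost), MAX(cost)
FROM products
GROUP BY supplier

Result:
  SupplierA: min=2.76, max=57.62
  SupplierB: min=21.20, max=79.78
  SupplierG: min=31.85, max=58.44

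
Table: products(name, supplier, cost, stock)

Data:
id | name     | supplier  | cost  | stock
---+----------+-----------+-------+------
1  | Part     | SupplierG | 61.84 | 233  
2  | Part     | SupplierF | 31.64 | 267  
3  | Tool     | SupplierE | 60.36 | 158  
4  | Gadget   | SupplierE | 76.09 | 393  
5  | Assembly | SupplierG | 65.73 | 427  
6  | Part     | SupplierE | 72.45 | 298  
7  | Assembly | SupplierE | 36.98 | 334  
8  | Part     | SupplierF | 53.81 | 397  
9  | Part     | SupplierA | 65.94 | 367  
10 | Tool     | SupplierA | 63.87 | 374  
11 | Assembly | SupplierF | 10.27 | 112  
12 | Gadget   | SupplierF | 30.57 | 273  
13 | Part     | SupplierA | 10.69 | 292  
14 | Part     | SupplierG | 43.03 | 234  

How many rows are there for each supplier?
SELECT supplier, COUNT(*) as count
FROM products
GROUP BY supplier

Result:
  SupplierA: 3
  SupplierE: 4
  SupplierF: 4
  SupplierG: 3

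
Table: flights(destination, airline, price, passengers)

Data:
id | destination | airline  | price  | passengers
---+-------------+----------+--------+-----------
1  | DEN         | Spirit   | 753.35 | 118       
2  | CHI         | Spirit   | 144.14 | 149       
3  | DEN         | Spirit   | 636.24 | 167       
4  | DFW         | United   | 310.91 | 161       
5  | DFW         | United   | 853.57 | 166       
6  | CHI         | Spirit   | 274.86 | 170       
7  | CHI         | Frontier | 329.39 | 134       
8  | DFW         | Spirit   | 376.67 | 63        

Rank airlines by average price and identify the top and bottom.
SELECT airline, AVG(price)
FROM flights
GROUP BY airline
ORDER BY AVG(price)

All groups:
  Frontier: 329.39
  Spirit: 437.05
  United: 582.24

Highest: United (582.24)
Lowest: Frontier (329.39)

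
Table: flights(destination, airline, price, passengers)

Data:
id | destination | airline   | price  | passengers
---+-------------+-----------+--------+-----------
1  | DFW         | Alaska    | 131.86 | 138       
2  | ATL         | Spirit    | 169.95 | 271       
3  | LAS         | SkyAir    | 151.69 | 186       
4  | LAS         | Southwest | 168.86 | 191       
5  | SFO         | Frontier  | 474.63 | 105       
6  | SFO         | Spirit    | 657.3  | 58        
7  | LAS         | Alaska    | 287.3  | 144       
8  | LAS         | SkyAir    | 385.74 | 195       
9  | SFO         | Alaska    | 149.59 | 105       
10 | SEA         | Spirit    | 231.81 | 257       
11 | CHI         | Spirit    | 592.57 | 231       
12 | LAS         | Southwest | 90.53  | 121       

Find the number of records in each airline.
SELECT airline, COUNT(*) as count
FROM flights
GROUP BY airline

Result:
  Alaska: 3
  Frontier: 1
  SkyAir: 2
  Southwest: 2
  Spirit: 4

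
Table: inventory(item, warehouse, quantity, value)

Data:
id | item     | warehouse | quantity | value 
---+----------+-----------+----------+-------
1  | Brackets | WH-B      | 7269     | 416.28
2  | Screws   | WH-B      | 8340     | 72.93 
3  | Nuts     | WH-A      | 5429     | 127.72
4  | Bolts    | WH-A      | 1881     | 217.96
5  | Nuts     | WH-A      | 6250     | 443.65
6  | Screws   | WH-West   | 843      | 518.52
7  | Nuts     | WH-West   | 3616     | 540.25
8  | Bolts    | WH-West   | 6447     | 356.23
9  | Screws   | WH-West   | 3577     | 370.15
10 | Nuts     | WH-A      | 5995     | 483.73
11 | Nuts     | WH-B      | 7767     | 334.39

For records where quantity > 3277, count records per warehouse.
SELECT warehouse, COUNT(*)
FROM inventory
WHERE quantity > 3277
GROUP BY warehouse

Note: WHERE filters rows before grouping.

Result:
  WH-A: 3
  WH-B: 3
  WH-West: 3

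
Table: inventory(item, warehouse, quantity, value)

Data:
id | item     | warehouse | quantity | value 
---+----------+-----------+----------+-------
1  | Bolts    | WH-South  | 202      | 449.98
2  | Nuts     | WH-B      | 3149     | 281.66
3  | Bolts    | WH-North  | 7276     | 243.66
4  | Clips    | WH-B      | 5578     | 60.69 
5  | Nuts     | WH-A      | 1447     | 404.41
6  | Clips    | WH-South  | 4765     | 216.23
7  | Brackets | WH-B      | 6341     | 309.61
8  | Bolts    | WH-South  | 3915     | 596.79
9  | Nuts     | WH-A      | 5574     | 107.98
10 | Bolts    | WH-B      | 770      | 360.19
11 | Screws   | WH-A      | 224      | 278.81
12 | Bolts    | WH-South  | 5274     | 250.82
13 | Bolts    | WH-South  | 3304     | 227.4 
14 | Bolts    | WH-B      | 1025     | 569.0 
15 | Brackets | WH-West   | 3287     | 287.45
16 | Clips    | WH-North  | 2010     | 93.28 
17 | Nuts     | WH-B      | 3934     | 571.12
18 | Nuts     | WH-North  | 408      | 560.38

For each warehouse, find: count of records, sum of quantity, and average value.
SELECT warehouse,
       COUNT(*) as cnt,
       SUM(quantity) as total_quantity,
       AVG(value) as avg_value
FROM inventory
GROUP BY warehouse

Result:
  WH-A: 3 records, 7245 total quantity, 263.73 avg value
  WH-B: 6 records, 20797 total quantity, 358.71 avg value
  WH-North: 3 records, 9694 total quantity, 299.11 avg value
  WH-South: 5 records, 17460 total quantity, 348.24 avg value
  WH-West: 1 records, 3287 total quantity, 287.45 avg value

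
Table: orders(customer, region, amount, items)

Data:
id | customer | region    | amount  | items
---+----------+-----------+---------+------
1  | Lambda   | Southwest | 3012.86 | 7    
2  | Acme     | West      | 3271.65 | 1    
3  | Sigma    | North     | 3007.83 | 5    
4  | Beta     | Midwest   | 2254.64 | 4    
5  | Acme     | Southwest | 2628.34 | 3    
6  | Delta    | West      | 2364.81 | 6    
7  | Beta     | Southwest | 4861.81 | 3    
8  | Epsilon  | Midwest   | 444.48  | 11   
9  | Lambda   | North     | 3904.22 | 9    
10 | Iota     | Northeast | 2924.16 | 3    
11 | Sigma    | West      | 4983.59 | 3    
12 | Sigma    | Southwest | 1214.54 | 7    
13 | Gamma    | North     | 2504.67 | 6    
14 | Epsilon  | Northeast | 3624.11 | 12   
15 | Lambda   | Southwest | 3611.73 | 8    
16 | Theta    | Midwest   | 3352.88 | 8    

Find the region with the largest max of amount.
SELECT region, MAX(amount) as val
FROM orders
GROUP BY region
ORDER BY val DESC
LIMIT 1

Result: West with max(amount) = 4983.59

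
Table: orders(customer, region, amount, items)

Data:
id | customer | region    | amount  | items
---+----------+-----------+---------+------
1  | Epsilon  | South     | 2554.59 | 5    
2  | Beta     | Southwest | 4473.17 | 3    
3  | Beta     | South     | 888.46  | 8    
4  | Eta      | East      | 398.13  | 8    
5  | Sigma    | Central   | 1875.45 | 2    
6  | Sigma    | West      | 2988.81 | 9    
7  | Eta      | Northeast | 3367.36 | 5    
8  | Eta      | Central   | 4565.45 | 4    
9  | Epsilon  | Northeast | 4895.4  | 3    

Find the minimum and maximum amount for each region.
SELECT region, MIN(amount), MAX(amount)
FROM orders
GROUP BY region

Result:
  Central: min=1875.45, max=4565.45
  East: min=398.13, max=398.13
  Northeast: min=3367.36, max=4895.40
  South: min=888.46, max=2554.59
  Southwest: min=4473.17, max=4473.17
  West: min=2988.81, max=2988.81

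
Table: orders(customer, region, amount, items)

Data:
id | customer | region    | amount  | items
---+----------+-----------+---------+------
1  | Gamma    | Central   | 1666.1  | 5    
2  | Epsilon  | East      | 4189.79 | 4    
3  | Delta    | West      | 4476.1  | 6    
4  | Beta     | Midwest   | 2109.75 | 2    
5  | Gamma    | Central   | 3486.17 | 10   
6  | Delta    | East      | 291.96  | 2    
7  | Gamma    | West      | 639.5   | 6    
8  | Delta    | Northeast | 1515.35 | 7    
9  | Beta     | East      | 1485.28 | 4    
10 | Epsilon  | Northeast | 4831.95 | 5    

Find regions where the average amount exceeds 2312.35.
SELECT region, AVG(amount)
FROM orders
GROUP BY region
HAVING AVG(amount) > 2312.35

Result:
  Central: avg=2576.14
  Northeast: avg=3173.65
  West: avg=2557.80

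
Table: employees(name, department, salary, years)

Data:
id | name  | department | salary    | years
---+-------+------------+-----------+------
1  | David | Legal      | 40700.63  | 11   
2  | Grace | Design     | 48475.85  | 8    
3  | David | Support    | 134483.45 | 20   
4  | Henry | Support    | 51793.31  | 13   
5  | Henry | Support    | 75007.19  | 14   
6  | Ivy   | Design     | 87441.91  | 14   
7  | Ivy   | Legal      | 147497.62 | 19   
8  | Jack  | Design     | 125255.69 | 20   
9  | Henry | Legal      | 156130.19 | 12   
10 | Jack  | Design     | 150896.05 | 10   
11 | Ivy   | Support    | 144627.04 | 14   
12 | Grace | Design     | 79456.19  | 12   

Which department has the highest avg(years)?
SELECT department, AVG(years) as val
FROM employees
GROUP BY department
ORDER BY val DESC
LIMIT 1

Result: Support with avg(years) = 15.25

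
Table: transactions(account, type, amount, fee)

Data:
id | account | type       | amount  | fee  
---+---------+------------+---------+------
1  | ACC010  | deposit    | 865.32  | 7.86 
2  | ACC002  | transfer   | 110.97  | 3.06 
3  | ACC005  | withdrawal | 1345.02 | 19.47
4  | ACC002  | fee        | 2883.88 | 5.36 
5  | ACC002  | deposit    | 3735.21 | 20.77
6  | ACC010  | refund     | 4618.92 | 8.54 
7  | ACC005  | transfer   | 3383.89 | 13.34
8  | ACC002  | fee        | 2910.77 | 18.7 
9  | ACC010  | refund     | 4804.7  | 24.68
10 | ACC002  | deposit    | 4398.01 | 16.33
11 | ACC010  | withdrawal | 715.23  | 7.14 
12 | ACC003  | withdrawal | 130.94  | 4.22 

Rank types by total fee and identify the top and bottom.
SELECT type, SUM(fee)
FROM transactions
GROUP BY type
ORDER BY SUM(fee)

All groups:
  transfer: 16.40
  fee: 24.06
  withdrawal: 30.83
  refund: 33.22
  deposit: 44.96

Highest: deposit (44.96)
Lowest: transfer (16.40)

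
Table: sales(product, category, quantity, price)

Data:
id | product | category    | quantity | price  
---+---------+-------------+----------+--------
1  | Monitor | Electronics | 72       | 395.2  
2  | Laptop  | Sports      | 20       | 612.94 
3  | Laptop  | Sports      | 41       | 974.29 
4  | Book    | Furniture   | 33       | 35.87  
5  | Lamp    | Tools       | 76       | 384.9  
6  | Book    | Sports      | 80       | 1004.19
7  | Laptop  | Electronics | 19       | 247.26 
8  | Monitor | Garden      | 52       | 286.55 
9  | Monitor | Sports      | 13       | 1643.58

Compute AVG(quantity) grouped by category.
SELECT category, AVG(quantity) as result
FROM sales
GROUP BY category

Result:
  Electronics: 45.50
  Furniture: 33.00
  Garden: 52.00
  Sports: 38.50
  Tools: 76.00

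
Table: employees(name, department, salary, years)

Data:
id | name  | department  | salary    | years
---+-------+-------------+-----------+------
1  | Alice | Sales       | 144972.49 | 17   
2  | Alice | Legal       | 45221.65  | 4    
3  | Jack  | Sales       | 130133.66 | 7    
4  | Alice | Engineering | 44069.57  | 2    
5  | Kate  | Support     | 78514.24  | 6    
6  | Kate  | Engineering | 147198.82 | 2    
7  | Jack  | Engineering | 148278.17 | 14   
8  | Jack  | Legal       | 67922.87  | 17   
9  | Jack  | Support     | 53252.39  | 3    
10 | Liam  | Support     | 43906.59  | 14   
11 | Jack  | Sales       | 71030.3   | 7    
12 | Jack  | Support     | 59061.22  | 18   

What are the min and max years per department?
SELECT department, MIN(years), MAX(years)
FROM employees
GROUP BY department

Result:
  Engineering: min=2, max=14
  Legal: min=4, max=17
  Sales: min=7, max=17
  Support: min=3, max=18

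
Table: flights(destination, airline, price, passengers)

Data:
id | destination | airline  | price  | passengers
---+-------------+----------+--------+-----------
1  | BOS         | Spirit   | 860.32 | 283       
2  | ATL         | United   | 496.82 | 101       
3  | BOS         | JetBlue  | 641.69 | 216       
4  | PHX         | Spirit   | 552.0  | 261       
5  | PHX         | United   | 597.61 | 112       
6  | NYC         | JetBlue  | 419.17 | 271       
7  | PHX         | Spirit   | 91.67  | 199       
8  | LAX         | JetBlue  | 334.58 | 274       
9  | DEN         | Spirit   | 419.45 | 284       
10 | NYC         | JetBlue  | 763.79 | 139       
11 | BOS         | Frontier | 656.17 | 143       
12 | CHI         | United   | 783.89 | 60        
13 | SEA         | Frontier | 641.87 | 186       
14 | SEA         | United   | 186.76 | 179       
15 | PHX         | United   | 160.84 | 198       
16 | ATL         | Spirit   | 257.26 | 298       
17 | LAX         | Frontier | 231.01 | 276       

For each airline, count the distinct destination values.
SELECT airline, COUNT(DISTINCT destination)
FROM flights
GROUP BY airline

Result:
  Frontier: 3 distinct
  JetBlue: 3 distinct
  Spirit: 4 distinct
  United: 4 distinct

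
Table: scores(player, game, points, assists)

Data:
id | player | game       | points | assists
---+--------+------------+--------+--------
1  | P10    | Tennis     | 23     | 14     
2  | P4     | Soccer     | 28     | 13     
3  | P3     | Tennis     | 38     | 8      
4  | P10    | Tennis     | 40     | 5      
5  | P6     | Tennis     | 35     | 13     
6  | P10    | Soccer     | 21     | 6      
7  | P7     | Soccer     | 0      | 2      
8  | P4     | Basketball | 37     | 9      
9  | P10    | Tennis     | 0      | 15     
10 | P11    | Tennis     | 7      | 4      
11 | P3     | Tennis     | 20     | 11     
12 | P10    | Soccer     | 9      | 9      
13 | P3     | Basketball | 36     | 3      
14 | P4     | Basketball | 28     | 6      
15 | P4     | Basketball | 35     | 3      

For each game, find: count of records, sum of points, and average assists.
SELECT game,
       COUNT(*) as cnt,
       SUM(points) as total_points,
       AVG(assists) as avg_assists
FROM scores
GROUP BY game

Result:
  Basketball: 4 records, 136 total points, 5.25 avg assists
  Soccer: 4 records, 58 total points, 7.50 avg assists
  Tennis: 7 records, 163 total points, 10.00 avg assists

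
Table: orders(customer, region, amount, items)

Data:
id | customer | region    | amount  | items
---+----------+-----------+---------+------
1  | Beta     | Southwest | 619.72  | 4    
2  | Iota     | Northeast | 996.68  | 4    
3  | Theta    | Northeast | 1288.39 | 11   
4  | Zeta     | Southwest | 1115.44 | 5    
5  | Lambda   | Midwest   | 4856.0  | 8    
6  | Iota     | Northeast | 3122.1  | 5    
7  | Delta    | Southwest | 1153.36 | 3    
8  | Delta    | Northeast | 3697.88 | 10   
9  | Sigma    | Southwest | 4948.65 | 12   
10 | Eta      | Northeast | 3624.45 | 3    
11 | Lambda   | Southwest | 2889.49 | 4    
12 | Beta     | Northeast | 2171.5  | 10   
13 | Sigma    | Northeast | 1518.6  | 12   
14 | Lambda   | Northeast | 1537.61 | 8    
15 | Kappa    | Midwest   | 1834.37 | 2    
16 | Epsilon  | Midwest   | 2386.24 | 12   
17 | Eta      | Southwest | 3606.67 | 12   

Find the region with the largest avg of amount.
SELECT region, AVG(amount) as val
FROM orders
GROUP BY region
ORDER BY val DESC
LIMIT 1

Result: Midwest with avg(amount) = 3025.54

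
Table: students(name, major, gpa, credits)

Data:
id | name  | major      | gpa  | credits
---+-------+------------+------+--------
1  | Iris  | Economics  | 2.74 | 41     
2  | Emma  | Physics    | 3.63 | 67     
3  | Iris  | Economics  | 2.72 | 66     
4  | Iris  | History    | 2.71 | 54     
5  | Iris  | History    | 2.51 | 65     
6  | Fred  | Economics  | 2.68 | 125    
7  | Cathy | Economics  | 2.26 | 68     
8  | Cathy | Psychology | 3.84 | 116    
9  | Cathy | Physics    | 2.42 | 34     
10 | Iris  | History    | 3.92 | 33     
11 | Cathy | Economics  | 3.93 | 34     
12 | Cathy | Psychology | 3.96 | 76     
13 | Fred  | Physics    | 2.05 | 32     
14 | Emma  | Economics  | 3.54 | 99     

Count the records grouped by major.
SELECT major, COUNT(*) as count
FROM students
GROUP BY major

Result:
  Economics: 6
  History: 3
  Physics: 3
  Psychology: 2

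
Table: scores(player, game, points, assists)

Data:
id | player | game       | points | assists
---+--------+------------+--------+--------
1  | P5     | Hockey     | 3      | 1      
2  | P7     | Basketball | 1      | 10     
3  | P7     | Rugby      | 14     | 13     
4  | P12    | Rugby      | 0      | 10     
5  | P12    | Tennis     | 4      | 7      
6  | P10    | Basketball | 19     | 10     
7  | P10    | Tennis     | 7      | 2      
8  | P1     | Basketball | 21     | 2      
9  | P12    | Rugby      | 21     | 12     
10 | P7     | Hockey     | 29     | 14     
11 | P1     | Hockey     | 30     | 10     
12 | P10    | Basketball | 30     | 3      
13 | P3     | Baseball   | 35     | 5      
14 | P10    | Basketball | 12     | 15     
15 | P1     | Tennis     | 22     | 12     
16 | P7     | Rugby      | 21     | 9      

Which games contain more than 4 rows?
SELECT game, COUNT(*) as cnt
FROM scores
GROUP BY game
HAVING COUNT(*) > 4

Result:
  Basketball: 5

Note: HAVING filters groups after aggregation, WHERE filters rows before.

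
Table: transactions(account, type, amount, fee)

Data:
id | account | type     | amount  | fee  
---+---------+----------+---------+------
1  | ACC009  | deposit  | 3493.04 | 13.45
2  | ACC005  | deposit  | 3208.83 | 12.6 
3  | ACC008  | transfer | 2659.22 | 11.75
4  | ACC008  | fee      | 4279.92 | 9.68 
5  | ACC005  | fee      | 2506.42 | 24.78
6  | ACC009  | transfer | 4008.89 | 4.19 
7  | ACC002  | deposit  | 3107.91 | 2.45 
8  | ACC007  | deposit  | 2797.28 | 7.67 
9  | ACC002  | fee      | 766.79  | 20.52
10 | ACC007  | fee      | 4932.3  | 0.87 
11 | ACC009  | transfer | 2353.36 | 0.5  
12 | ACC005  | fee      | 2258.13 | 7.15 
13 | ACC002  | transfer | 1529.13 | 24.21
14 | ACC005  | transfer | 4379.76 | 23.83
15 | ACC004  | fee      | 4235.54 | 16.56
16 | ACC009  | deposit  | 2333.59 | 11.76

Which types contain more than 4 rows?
SELECT type, COUNT(*) as cnt
FROM transactions
GROUP BY type
HAVING COUNT(*) > 4

Result:
  deposit: 5
  fee: 6
  transfer: 5

Note: HAVING filters groups after aggregation, WHERE filters rows before.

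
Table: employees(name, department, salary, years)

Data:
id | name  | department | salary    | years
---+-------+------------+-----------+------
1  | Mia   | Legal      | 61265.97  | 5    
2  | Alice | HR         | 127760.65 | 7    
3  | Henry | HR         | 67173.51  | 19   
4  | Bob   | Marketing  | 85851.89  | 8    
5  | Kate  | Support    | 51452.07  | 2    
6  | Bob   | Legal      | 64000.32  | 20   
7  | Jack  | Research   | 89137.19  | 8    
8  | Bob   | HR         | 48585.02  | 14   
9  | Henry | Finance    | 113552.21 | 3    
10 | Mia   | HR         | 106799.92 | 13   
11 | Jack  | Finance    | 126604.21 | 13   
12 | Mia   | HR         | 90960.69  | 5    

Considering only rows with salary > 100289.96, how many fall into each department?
SELECT department, COUNT(*)
FROM employees
WHERE salary > 100289.96
GROUP BY department

Note: WHERE filters rows before grouping.

Result:
  Finance: 2
  HR: 2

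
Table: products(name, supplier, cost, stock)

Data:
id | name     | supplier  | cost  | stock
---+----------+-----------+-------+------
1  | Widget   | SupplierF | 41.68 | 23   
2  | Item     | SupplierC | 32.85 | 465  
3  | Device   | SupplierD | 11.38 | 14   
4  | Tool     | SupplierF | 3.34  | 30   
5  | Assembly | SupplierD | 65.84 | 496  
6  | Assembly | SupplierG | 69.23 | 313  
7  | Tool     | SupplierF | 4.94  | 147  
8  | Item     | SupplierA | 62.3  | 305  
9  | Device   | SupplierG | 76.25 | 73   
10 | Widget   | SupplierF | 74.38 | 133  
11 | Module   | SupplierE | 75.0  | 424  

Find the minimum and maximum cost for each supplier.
SELECT supplier, MIN(cost), MAX(cost)
FROM products
GROUP BY supplier

Result:
  SupplierA: min=62.30, max=62.30
  SupplierC: min=32.85, max=32.85
  SupplierD: min=11.38, max=65.84
  SupplierE: min=75.00, max=75.00
  SupplierF: min=3.34, max=74.38
  SupplierG: min=69.23, max=76.25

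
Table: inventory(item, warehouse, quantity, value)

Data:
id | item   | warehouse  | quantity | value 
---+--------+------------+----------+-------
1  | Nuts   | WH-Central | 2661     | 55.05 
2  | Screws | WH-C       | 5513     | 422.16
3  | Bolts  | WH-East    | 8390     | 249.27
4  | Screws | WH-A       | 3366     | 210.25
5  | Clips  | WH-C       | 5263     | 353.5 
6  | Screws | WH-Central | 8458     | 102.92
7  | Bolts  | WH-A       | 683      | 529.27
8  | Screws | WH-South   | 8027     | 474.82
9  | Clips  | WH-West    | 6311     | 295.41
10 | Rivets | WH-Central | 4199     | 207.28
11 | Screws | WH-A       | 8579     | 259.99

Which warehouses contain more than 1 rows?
SELECT warehouse, COUNT(*) as cnt
FROM inventory
GROUP BY warehouse
HAVING COUNT(*) > 1

Result:
  WH-A: 3
  WH-C: 2
  WH-Central: 3

Note: HAVING filters groups after aggregation, WHERE filters rows before.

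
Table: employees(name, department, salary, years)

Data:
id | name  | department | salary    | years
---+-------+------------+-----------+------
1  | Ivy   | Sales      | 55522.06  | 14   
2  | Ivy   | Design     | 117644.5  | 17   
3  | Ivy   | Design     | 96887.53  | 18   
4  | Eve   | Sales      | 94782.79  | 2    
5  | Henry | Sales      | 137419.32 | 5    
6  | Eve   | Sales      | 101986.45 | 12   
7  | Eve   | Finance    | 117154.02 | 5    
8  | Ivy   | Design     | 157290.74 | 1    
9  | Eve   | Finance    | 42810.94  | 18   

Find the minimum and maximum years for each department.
SELECT department, MIN(years), MAX(years)
FROM employees
GROUP BY department

Result:
  Design: min=1, max=18
  Finance: min=5, max=18
  Sales: min=2, max=14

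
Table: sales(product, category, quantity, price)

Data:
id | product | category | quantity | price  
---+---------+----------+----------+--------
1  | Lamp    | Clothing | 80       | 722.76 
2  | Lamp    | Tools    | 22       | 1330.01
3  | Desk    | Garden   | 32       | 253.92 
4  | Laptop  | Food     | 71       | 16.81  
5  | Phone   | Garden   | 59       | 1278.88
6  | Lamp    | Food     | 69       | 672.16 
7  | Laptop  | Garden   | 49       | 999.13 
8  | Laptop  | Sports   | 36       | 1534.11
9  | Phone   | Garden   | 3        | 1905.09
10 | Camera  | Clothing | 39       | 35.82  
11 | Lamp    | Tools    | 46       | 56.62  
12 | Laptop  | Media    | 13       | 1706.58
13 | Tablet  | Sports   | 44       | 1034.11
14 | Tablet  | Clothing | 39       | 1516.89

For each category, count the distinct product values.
SELECT category, COUNT(DISTINCT product)
FROM sales
GROUP BY category

Result:
  Clothing: 3 distinct
  Food: 2 distinct
  Garden: 3 distinct
  Media: 1 distinct
  Sports: 2 distinct
  Tools: 1 distinct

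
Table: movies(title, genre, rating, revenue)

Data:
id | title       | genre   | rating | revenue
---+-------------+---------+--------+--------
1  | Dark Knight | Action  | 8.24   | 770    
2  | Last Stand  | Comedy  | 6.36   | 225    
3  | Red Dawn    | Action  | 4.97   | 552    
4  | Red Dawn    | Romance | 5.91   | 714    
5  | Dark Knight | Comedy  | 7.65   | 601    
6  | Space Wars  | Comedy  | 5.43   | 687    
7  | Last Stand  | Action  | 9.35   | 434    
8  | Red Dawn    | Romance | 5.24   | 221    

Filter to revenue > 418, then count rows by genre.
SELECT genre, COUNT(*)
FROM movies
WHERE revenue > 418
GROUP BY genre

Note: WHERE filters rows before grouping.

Result:
  Action: 3
  Comedy: 2
  Romance: 1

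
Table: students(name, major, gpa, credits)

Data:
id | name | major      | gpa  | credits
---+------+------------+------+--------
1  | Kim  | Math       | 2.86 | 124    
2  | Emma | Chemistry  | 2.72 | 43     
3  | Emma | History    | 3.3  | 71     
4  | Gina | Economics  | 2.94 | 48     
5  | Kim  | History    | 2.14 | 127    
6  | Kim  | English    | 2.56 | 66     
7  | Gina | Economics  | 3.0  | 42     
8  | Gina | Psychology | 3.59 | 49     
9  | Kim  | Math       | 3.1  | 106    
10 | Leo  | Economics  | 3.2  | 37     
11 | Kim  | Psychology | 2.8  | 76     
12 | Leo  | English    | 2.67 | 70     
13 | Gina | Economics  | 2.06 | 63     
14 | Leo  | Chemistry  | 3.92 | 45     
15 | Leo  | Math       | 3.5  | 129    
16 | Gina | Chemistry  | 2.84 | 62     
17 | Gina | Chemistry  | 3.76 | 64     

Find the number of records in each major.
SELECT major, COUNT(*) as count
FROM students
GROUP BY major

Result:
  Chemistry: 4
  Economics: 4
  English: 2
  History: 2
  Math: 3
  Psychology: 2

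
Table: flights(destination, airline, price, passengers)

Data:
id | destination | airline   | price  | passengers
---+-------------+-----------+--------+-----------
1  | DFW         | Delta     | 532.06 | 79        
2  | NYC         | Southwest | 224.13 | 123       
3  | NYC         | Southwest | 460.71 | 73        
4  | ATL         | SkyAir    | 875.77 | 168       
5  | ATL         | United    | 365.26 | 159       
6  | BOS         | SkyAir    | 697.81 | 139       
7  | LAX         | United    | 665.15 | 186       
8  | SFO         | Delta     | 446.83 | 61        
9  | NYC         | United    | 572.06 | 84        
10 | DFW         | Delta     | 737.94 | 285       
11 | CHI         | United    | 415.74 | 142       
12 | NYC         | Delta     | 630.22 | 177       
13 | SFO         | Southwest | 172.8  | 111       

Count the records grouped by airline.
SELECT airline, COUNT(*) as count
FROM flights
GROUP BY airline

Result:
  Delta: 4
  SkyAir: 2
  Southwest: 3
  United: 4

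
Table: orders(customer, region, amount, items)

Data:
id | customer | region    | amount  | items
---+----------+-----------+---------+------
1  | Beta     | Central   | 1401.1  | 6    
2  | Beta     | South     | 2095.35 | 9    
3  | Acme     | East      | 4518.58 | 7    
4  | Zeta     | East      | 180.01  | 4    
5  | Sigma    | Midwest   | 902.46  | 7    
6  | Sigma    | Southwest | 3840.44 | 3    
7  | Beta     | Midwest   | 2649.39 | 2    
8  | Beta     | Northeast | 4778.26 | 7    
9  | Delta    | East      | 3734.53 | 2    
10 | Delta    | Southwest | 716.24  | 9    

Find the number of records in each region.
SELECT region, COUNT(*) as count
FROM orders
GROUP BY region

Result:
  Central: 1
  East: 3
  Midwest: 2
  Northeast: 1
  South: 1
  Southwest: 2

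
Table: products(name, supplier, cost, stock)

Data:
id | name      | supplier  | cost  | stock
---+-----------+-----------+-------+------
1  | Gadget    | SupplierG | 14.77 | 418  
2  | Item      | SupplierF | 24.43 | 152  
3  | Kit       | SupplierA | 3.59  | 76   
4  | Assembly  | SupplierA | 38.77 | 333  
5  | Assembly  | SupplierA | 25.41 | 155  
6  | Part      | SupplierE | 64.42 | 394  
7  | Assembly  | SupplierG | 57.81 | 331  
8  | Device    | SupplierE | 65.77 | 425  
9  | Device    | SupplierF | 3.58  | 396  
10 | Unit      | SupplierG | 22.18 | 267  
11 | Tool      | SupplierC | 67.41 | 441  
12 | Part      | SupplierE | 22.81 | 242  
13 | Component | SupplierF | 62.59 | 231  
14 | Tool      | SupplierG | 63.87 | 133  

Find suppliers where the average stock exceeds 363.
SELECT supplier, AVG(stock)
FROM products
GROUP BY supplier
HAVING AVG(stock) > 363

Result:
  SupplierC: avg=441.00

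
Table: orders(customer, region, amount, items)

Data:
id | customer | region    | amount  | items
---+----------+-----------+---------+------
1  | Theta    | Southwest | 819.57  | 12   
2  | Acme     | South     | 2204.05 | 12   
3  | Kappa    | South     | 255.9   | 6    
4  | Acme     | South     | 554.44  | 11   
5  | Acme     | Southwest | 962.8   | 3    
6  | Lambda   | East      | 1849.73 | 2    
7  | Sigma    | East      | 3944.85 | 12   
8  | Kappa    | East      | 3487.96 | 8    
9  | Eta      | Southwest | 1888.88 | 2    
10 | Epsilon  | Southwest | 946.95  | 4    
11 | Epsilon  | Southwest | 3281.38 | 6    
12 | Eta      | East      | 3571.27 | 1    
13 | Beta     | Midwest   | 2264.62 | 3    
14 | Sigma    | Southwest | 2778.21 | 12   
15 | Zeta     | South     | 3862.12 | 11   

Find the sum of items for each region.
SELECT region, SUM(items) as result
FROM orders
GROUP BY region

Result:
  East: 23
  Midwest: 3
  South: 40
  Southwest: 39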